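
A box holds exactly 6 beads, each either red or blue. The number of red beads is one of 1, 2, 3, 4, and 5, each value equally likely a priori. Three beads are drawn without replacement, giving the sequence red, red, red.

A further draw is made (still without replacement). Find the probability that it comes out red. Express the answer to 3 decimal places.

For each hypothesis, P(data | H) works out to: P(data | r = 1) = (1/6)(0/5) = 0; P(data | r = 2) = (2/6)(1/5)(0/4) = 0; P(data | r = 3) = (3/6)(2/5)(1/4) = 1/20; P(data | r = 4) = (4/6)(3/5)(2/4) = 1/5; P(data | r = 5) = (5/6)(4/5)(3/4) = 1/2.
Multiplying each by its prior: 1/5 · 0 = 0, 1/5 · 0 = 0, 1/5 · 1/20 = 1/100, 1/5 · 1/5 = 1/25, 1/5 · 1/2 = 1/10; with total 3/20.
Normalising, the posterior is P(r = 1 | data) = 0, P(r = 2 | data) = 0, P(r = 3 | data) = 1/15, P(r = 4 | data) = 4/15, P(r = 5 | data) = 2/3.
Averaging over the posterior, P(red next | data) = (0)(1/15) + (1/3)(4/15) + (2/3)(2/3) = 8/15.

0.533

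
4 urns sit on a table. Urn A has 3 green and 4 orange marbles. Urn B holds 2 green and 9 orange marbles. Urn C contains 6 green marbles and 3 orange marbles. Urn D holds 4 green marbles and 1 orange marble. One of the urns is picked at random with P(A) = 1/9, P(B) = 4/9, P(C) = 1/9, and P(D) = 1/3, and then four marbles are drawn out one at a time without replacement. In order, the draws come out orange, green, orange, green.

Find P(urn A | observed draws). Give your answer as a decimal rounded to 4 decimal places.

0.3932

For each hypothesis, P(data | H) works out to: P(data | urn A) = (4/7)(3/6)(3/5)(2/4) = 0.085714; P(data | urn B) = (9/11)(2/10)(8/9)(1/8) = 0.018182; P(data | urn C) = (3/9)(6/8)(2/7)(5/6) = 0.059524; P(data | urn D) = (1/5)(4/4)(0/3) = 0.
Weighting by the prior gives 1/9 · 0.085714 = 0.0095238, 4/9 · 0.018182 = 0.0080808, 1/9 · 0.059524 = 0.0066138, 1/3 · 0 = 0; summing to 0.024218.
Therefore the posterior P(urn A | data) = (0.0095238) / (0.024218) = 0.39325.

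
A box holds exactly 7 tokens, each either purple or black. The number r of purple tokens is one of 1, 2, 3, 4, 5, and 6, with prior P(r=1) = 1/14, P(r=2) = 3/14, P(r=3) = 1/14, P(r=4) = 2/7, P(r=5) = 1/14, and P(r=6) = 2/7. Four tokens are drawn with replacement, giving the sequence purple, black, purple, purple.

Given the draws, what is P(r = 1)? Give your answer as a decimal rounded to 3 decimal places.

Compute the likelihood of the observed sequence for each case: P(data | r = 1) = (1/7)(6/7)(1/7)(1/7) = 0.002499; P(data | r = 2) = (2/7)(5/7)(2/7)(2/7) = 0.01666; P(data | r = 3) = (3/7)(4/7)(3/7)(3/7) = 0.044981; P(data | r = 4) = (4/7)(3/7)(4/7)(4/7) = 0.079967; P(data | r = 5) = (5/7)(2/7)(5/7)(5/7) = 0.10412; P(data | r = 6) = (6/7)(1/7)(6/7)(6/7) = 0.089963.
Multiplying each by its prior: 1/14 · 0.002499 = 0.0001785, 3/14 · 0.01666 = 0.0035699, 1/14 · 0.044981 = 0.0032129, 2/7 · 0.079967 = 0.022848, 1/14 · 0.10412 = 0.0074374, 2/7 · 0.089963 = 0.025704; summing to 0.06295.
So P(r = 1 | data) = (0.0001785) / (0.06295) = 0.0028355.

0.003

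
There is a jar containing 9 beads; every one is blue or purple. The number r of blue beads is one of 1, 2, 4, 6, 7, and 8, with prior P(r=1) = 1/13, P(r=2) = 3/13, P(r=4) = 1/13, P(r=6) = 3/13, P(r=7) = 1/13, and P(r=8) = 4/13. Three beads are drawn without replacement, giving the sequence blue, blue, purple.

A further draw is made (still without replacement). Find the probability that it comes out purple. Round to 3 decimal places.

For each hypothesis, P(data | H) works out to: P(data | r = 1) = (1/9)(0/8) = 0; P(data | r = 2) = (2/9)(1/8)(7/7) = 1/36; P(data | r = 4) = (4/9)(3/8)(5/7) = 5/42; P(data | r = 6) = (6/9)(5/8)(3/7) = 5/28; P(data | r = 7) = (7/9)(6/8)(2/7) = 1/6; P(data | r = 8) = (8/9)(7/8)(1/7) = 1/9.
The prior-weighted likelihoods are 1/13 · 0 = 0, 3/13 · 1/36 = 1/156, 1/13 · 5/42 = 5/546, 3/13 · 5/28 = 15/364, 1/13 · 1/6 = 1/78, 4/13 · 1/9 = 4/117; these sum to 85/819.
Dividing through by the total gives posterior P(r = 1 | data) = 0, P(r = 2 | data) = 21/340, P(r = 4 | data) = 3/34, P(r = 6 | data) = 27/68, P(r = 7 | data) = 21/170, P(r = 8 | data) = 28/85.
The predictive probability is P(purple next | data) = (1)(21/340) + (2/3)(3/34) + (1/3)(27/68) + (1/6)(21/170) + (0)(28/85) = 93/340.

0.274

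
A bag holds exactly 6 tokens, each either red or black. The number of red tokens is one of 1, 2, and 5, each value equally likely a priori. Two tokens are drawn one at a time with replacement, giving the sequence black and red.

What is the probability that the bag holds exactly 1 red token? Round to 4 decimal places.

0.2778

Compute the likelihood of the observed sequence for each case: P(data | r = 1) = (5/6)(1/6) = 5/36; P(data | r = 2) = (4/6)(2/6) = 2/9; P(data | r = 5) = (1/6)(5/6) = 5/36.
Multiplying each by its prior: 1/3 · 5/36 = 5/108, 1/3 · 2/9 = 2/27, 1/3 · 5/36 = 5/108; summing to 1/6.
Therefore the posterior P(r = 1 | data) = (5/108) / (1/6) = 5/18.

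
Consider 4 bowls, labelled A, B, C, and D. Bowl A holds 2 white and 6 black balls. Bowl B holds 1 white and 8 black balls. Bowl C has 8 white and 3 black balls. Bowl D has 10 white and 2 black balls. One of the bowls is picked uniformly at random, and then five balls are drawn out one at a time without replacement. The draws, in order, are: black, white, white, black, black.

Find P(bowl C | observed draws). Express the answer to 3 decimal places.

0.145

Under each hypothesis, the probability of the observed sequence is: P(data | bowl A) = (6/8)(2/7)(1/6)(5/5)(4/4) = 0.035714; P(data | bowl B) = (8/9)(1/8)(0/7) = 0; P(data | bowl C) = (3/11)(8/10)(7/9)(2/8)(1/7) = 0.0060606; P(data | bowl D) = (2/12)(10/11)(9/10)(1/9)(0/8) = 0.
Multiplying each by its prior: 1/4 · 0.035714 = 0.0089286, 1/4 · 0 = 0, 1/4 · 0.0060606 = 0.0015152, 1/4 · 0 = 0; these sum to 0.010444.
So P(bowl C | data) = (0.0015152) / (0.010444) = 0.14508.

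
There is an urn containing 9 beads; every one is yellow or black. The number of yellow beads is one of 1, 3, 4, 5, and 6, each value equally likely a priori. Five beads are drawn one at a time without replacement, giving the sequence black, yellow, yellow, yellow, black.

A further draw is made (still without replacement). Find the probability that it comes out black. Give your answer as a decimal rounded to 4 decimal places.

Compute the likelihood of the observed sequence for each case: P(data | r = 1) = (8/9)(1/8)(0/7) = 0; P(data | r = 3) = (6/9)(3/8)(2/7)(1/6)(5/5) = 1/84; P(data | r = 4) = (5/9)(4/8)(3/7)(2/6)(4/5) = 2/63; P(data | r = 5) = (4/9)(5/8)(4/7)(3/6)(3/5) = 1/21; P(data | r = 6) = (3/9)(6/8)(5/7)(4/6)(2/5) = 1/21.
Weighting by the prior gives 1/5 · 0 = 0, 1/5 · 1/84 = 1/420, 1/5 · 2/63 = 2/315, 1/5 · 1/21 = 1/105, 1/5 · 1/21 = 1/105; with total 1/36.
The posterior is then P(r = 1 | data) = 0, P(r = 3 | data) = 3/35, P(r = 4 | data) = 8/35, P(r = 5 | data) = 12/35, P(r = 6 | data) = 12/35.
Averaging over the posterior, P(black next | data) = (1)(3/35) + (3/4)(8/35) + (1/2)(12/35) + (1/4)(12/35) = 18/35.

0.5143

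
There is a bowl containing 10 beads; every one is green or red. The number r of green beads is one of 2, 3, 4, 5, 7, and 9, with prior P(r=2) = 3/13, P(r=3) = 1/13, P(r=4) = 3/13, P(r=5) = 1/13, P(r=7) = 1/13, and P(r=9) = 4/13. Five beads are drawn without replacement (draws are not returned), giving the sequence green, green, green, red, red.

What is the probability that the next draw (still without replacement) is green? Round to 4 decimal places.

Under each hypothesis, the probability of the observed sequence is: P(data | r = 2) = (2/10)(1/9)(0/8) = 0; P(data | r = 3) = (3/10)(2/9)(1/8)(7/7)(6/6) = 0.0083333; P(data | r = 4) = (4/10)(3/9)(2/8)(6/7)(5/6) = 0.02381; P(data | r = 5) = (5/10)(4/9)(3/8)(5/7)(4/6) = 0.039683; P(data | r = 7) = (7/10)(6/9)(5/8)(3/7)(2/6) = 0.041667; P(data | r = 9) = (9/10)(8/9)(7/8)(1/7)(0/6) = 0.
Multiplying each by its prior: 3/13 · 0 = 0, 1/13 · 0.0083333 = 0.00064103, 3/13 · 0.02381 = 0.0054945, 1/13 · 0.039683 = 0.0030525, 1/13 · 0.041667 = 0.0032051, 4/13 · 0 = 0; summing to 0.012393.
Normalising, the posterior is P(r = 2 | data) = 0, P(r = 3 | data) = 0.051724, P(r = 4 | data) = 0.44335, P(r = 5 | data) = 0.24631, P(r = 7 | data) = 0.25862, P(r = 9 | data) = 0.
So P(green next | data) = Σ P(green next | H) P(H | data) = (0)(0.051724) + (1/5)(0.44335) + (2/5)(0.24631) + (4/5)(0.25862) = 0.39409.

0.3941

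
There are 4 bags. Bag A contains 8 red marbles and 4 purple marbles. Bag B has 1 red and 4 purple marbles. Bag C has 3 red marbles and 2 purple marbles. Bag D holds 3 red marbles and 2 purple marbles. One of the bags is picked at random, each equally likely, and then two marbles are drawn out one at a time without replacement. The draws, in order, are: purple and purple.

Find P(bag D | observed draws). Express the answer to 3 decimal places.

Under each hypothesis, the probability of the observed sequence is: P(data | bag A) = (4/12)(3/11) = 1/11; P(data | bag B) = (4/5)(3/4) = 3/5; P(data | bag C) = (2/5)(1/4) = 1/10; P(data | bag D) = (2/5)(1/4) = 1/10.
The prior-weighted likelihoods are 1/4 · 1/11 = 1/44, 1/4 · 3/5 = 3/20, 1/4 · 1/10 = 1/40, 1/4 · 1/10 = 1/40; summing to 49/220.
By Bayes' rule, P(bag D | data) = (1/40) / (49/220) = 11/98.

0.112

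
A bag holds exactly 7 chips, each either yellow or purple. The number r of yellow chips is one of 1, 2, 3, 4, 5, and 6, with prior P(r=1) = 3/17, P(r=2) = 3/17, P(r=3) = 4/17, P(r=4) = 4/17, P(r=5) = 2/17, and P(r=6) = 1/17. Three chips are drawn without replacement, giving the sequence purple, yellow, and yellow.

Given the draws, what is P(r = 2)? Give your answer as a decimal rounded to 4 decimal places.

0.0789

The likelihood of the observed sequence under each hypothesis: P(data | r = 1) = (6/7)(1/6)(0/5) = 0; P(data | r = 2) = (5/7)(2/6)(1/5) = 1/21; P(data | r = 3) = (4/7)(3/6)(2/5) = 4/35; P(data | r = 4) = (3/7)(4/6)(3/5) = 6/35; P(data | r = 5) = (2/7)(5/6)(4/5) = 4/21; P(data | r = 6) = (1/7)(6/6)(5/5) = 1/7.
Weighting by the prior gives 3/17 · 0 = 0, 3/17 · 1/21 = 1/119, 4/17 · 4/35 = 16/595, 4/17 · 6/35 = 24/595, 2/17 · 4/21 = 8/357, 1/17 · 1/7 = 1/119; summing to 38/357.
By Bayes' rule, P(r = 2 | data) = (1/119) / (38/357) = 3/38.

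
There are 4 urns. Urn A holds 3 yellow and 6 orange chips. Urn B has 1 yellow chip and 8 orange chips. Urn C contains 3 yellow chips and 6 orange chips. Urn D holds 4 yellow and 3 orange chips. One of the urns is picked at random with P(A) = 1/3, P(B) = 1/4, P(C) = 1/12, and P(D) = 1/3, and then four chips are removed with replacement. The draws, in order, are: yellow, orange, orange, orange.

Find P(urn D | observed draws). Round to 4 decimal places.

0.1982

For each hypothesis, P(data | H) works out to: P(data | urn A) = (3/9)(6/9)(6/9)(6/9) = 0.098765; P(data | urn B) = (1/9)(8/9)(8/9)(8/9) = 0.078037; P(data | urn C) = (3/9)(6/9)(6/9)(6/9) = 0.098765; P(data | urn D) = (4/7)(3/7)(3/7)(3/7) = 0.044981.
The prior-weighted likelihoods are 1/3 · 0.098765 = 0.032922, 1/4 · 0.078037 = 0.019509, 1/12 · 0.098765 = 0.0082305, 1/3 · 0.044981 = 0.014994; summing to 0.075655.
Hence P(urn D | data) = (0.014994) / (0.075655) = 0.19819.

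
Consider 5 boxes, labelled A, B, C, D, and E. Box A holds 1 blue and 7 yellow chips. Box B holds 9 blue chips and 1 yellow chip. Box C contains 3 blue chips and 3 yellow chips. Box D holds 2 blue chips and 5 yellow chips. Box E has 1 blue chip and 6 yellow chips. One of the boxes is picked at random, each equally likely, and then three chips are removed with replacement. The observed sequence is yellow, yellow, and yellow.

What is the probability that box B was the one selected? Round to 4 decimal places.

0.0006

Under each hypothesis, the probability of the observed sequence is: P(data | box A) = (7/8)(7/8)(7/8) = 0.66992; P(data | box B) = (1/10)(1/10)(1/10) = 0.001; P(data | box C) = (3/6)(3/6)(3/6) = 0.125; P(data | box D) = (5/7)(5/7)(5/7) = 0.36443; P(data | box E) = (6/7)(6/7)(6/7) = 0.62974.
The prior-weighted likelihoods are 1/5 · 0.66992 = 0.13398, 1/5 · 0.001 = 0.0002, 1/5 · 0.125 = 0.025, 1/5 · 0.36443 = 0.072886, 1/5 · 0.62974 = 0.12595; these sum to 0.35802.
So P(box B | data) = (0.0002) / (0.35802) = 0.00055863.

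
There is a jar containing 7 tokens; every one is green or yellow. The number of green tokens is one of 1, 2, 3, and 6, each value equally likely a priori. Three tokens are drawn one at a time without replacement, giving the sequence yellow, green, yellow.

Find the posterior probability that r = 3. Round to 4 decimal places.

For each hypothesis, P(data | H) works out to: P(data | r = 1) = (6/7)(1/6)(5/5) = 1/7; P(data | r = 2) = (5/7)(2/6)(4/5) = 4/21; P(data | r = 3) = (4/7)(3/6)(3/5) = 6/35; P(data | r = 6) = (1/7)(6/6)(0/5) = 0.
Weighting by the prior gives 1/4 · 1/7 = 1/28, 1/4 · 4/21 = 1/21, 1/4 · 6/35 = 3/70, 1/4 · 0 = 0; with total 53/420.
By Bayes' rule, P(r = 3 | data) = (3/70) / (53/420) = 18/53.

0.3396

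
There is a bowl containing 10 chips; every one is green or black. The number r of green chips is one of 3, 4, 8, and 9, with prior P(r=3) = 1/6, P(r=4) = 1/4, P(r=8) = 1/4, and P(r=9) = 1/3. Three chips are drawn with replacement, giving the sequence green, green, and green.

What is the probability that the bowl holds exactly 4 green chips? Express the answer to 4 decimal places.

For each hypothesis, P(data | H) works out to: P(data | r = 3) = (3/10)(3/10)(3/10) = 0.027; P(data | r = 4) = (4/10)(4/10)(4/10) = 0.064; P(data | r = 8) = (8/10)(8/10)(8/10) = 0.512; P(data | r = 9) = (9/10)(9/10)(9/10) = 0.729.
Weighting by the prior gives 1/6 · 0.027 = 0.0045, 1/4 · 0.064 = 0.016, 1/4 · 0.512 = 0.128, 1/3 · 0.729 = 0.243; these sum to 0.3915.
By Bayes' rule, P(r = 4 | data) = (0.016) / (0.3915) = 0.040868.

0.0409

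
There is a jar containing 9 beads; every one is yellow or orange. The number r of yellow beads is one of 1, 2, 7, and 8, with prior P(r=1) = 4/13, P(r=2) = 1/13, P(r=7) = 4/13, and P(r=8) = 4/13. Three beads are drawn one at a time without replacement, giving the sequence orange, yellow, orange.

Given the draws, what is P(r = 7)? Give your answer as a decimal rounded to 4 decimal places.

0.1538

Under each hypothesis, the probability of the observed sequence is: P(data | r = 1) = (8/9)(1/8)(7/7) = 1/9; P(data | r = 2) = (7/9)(2/8)(6/7) = 1/6; P(data | r = 7) = (2/9)(7/8)(1/7) = 1/36; P(data | r = 8) = (1/9)(8/8)(0/7) = 0.
Multiplying each by its prior: 4/13 · 1/9 = 4/117, 1/13 · 1/6 = 1/78, 4/13 · 1/36 = 1/117, 4/13 · 0 = 0; with total 1/18.
So P(r = 7 | data) = (1/117) / (1/18) = 2/13.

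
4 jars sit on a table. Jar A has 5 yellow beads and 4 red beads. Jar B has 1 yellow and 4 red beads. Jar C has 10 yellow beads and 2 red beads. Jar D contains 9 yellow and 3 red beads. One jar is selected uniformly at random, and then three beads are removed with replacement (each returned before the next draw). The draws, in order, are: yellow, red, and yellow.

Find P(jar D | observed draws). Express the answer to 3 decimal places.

0.330

The likelihood of the observed sequence under each hypothesis: P(data | jar A) = (5/9)(4/9)(5/9) = 0.13717; P(data | jar B) = (1/5)(4/5)(1/5) = 0.032; P(data | jar C) = (10/12)(2/12)(10/12) = 0.11574; P(data | jar D) = (9/12)(3/12)(9/12) = 0.14062.
Weighting by the prior gives 1/4 · 0.13717 = 0.034294, 1/4 · 0.032 = 0.008, 1/4 · 0.11574 = 0.028935, 1/4 · 0.14062 = 0.035156; with total 0.10638.
By Bayes' rule, P(jar D | data) = (0.035156) / (0.10638) = 0.33046.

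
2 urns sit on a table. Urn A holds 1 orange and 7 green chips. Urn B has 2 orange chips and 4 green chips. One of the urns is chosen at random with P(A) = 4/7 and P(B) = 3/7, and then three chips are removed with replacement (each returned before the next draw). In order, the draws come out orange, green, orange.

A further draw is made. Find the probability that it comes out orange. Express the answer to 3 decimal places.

The likelihood of the observed sequence under each hypothesis: P(data | urn A) = (1/8)(7/8)(1/8) = 0.013672; P(data | urn B) = (2/6)(4/6)(2/6) = 0.074074.
Weighting by the prior gives 4/7 · 0.013672 = 0.0078125, 3/7 · 0.074074 = 0.031746; with total 0.039559.
Normalising, the posterior is P(urn A | data) = 0.19749, P(urn B | data) = 0.80251.
So P(orange next | data) = Σ P(orange next | H) P(H | data) = (1/8)(0.19749) + (1/3)(0.80251) = 0.29219.

0.292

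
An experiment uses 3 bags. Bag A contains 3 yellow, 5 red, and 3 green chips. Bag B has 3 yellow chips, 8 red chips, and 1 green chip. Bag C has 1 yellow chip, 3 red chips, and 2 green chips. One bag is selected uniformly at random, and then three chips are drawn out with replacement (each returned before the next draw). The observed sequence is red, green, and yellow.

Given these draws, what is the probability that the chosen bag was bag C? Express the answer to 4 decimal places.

0.3680

The likelihood of the observed sequence under each hypothesis: P(data | bag A) = (5/11)(3/11)(3/11) = 0.033809; P(data | bag B) = (8/12)(1/12)(3/12) = 0.013889; P(data | bag C) = (3/6)(2/6)(1/6) = 0.027778.
The prior-weighted likelihoods are 1/3 · 0.033809 = 0.01127, 1/3 · 0.013889 = 0.0046296, 1/3 · 0.027778 = 0.0092593; summing to 0.025159.
Therefore the posterior P(bag C | data) = (0.0092593) / (0.025159) = 0.36804.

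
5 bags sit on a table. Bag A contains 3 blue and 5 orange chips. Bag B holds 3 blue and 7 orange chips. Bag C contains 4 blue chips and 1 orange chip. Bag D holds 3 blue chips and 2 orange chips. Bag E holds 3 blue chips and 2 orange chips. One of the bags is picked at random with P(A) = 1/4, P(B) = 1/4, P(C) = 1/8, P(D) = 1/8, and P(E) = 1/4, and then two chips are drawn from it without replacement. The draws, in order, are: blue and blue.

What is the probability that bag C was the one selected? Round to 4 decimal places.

0.3247

Under each hypothesis, the probability of the observed sequence is: P(data | bag A) = (3/8)(2/7) = 3/28; P(data | bag B) = (3/10)(2/9) = 1/15; P(data | bag C) = (4/5)(3/4) = 3/5; P(data | bag D) = (3/5)(2/4) = 3/10; P(data | bag E) = (3/5)(2/4) = 3/10.
Multiplying each by its prior: 1/4 · 3/28 = 3/112, 1/4 · 1/15 = 1/60, 1/8 · 3/5 = 3/40, 1/8 · 3/10 = 3/80, 1/4 · 3/10 = 3/40; these sum to 97/420.
By Bayes' rule, P(bag C | data) = (3/40) / (97/420) = 63/194.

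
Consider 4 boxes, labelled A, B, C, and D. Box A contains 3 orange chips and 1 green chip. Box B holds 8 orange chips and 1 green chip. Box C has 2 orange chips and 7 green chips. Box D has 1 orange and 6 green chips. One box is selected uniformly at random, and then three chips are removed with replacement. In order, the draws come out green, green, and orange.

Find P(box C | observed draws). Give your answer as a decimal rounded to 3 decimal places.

The likelihood of the observed sequence under each hypothesis: P(data | box A) = (1/4)(1/4)(3/4) = 0.046875; P(data | box B) = (1/9)(1/9)(8/9) = 0.010974; P(data | box C) = (7/9)(7/9)(2/9) = 0.13443; P(data | box D) = (6/7)(6/7)(1/7) = 0.10496.
Multiplying each by its prior: 1/4 · 0.046875 = 0.011719, 1/4 · 0.010974 = 0.0027435, 1/4 · 0.13443 = 0.033608, 1/4 · 0.10496 = 0.026239; summing to 0.074309.
Hence P(box C | data) = (0.033608) / (0.074309) = 0.45227.

0.452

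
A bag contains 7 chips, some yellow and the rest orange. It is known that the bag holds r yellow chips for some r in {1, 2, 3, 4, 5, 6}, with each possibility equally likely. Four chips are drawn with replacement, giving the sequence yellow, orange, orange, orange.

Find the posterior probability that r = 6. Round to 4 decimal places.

The likelihood of the observed sequence under each hypothesis: P(data | r = 1) = (1/7)(6/7)(6/7)(6/7) = 0.089963; P(data | r = 2) = (2/7)(5/7)(5/7)(5/7) = 0.10412; P(data | r = 3) = (3/7)(4/7)(4/7)(4/7) = 0.079967; P(data | r = 4) = (4/7)(3/7)(3/7)(3/7) = 0.044981; P(data | r = 5) = (5/7)(2/7)(2/7)(2/7) = 0.01666; P(data | r = 6) = (6/7)(1/7)(1/7)(1/7) = 0.002499.
Weighting by the prior gives 1/6 · 0.089963 = 0.014994, 1/6 · 0.10412 = 0.017354, 1/6 · 0.079967 = 0.013328, 1/6 · 0.044981 = 0.0074969, 1/6 · 0.01666 = 0.0027766, 1/6 · 0.002499 = 0.00041649; summing to 0.056365.
So P(r = 6 | data) = (0.00041649) / (0.056365) = 0.0073892.

0.0074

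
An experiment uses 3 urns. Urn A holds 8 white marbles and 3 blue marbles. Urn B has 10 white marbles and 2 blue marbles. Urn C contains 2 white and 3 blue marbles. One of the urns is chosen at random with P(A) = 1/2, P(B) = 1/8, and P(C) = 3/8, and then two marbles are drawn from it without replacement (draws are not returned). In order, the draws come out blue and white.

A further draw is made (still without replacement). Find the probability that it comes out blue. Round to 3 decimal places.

Compute the likelihood of the observed sequence for each case: P(data | urn A) = (3/11)(8/10) = 12/55; P(data | urn B) = (2/12)(10/11) = 5/33; P(data | urn C) = (3/5)(2/4) = 3/10.
Multiplying each by its prior: 1/2 · 12/55 = 6/55, 1/8 · 5/33 = 5/264, 3/8 · 3/10 = 9/80; summing to 127/528.
Normalising, the posterior is P(urn A | data) = 288/635, P(urn B | data) = 10/127, P(urn C | data) = 297/635.
So P(blue next | data) = Σ P(blue next | H) P(H | data) = (2/9)(288/635) + (1/10)(10/127) + (2/3)(297/635) = 267/635.

0.420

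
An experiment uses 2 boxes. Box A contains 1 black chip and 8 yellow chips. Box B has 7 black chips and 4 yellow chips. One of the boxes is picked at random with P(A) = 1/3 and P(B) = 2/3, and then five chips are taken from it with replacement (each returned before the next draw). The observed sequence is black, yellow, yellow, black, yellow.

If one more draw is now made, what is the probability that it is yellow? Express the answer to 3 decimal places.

The likelihood of the observed sequence under each hypothesis: P(data | box A) = (1/9)(8/9)(8/9)(1/9)(8/9) = 0.0086708; P(data | box B) = (7/11)(4/11)(4/11)(7/11)(4/11) = 0.019472.
Weighting by the prior gives 1/3 · 0.0086708 = 0.0028903, 2/3 · 0.019472 = 0.012981; these sum to 0.015872.
Normalising, the posterior is P(box A | data) = 0.1821, P(box B | data) = 0.8179.
So P(yellow next | data) = Σ P(yellow next | H) P(H | data) = (8/9)(0.1821) + (4/11)(0.8179) = 0.45929.

0.459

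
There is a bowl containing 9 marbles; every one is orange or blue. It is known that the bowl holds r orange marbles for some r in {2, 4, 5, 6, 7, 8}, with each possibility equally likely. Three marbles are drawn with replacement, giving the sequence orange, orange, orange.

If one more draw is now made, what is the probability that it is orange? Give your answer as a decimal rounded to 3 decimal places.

0.761

The likelihood of the observed sequence under each hypothesis: P(data | r = 2) = (2/9)(2/9)(2/9) = 0.010974; P(data | r = 4) = (4/9)(4/9)(4/9) = 0.087791; P(data | r = 5) = (5/9)(5/9)(5/9) = 0.17147; P(data | r = 6) = (6/9)(6/9)(6/9) = 0.2963; P(data | r = 7) = (7/9)(7/9)(7/9) = 0.47051; P(data | r = 8) = (8/9)(8/9)(8/9) = 0.70233.
Weighting by the prior gives 1/6 · 0.010974 = 0.001829, 1/6 · 0.087791 = 0.014632, 1/6 · 0.17147 = 0.028578, 1/6 · 0.2963 = 0.049383, 1/6 · 0.47051 = 0.078418, 1/6 · 0.70233 = 0.11706; summing to 0.28989.
The posterior is then P(r = 2 | data) = 0.0063091, P(r = 4 | data) = 0.050473, P(r = 5 | data) = 0.09858, P(r = 6 | data) = 0.17035, P(r = 7 | data) = 0.2705, P(r = 8 | data) = 0.40379.
The predictive probability is P(orange next | data) = (2/9)(0.0063091) + (4/9)(0.050473) + (5/9)(0.09858) + (2/3)(0.17035) + (7/9)(0.2705) + (8/9)(0.40379) = 0.76148.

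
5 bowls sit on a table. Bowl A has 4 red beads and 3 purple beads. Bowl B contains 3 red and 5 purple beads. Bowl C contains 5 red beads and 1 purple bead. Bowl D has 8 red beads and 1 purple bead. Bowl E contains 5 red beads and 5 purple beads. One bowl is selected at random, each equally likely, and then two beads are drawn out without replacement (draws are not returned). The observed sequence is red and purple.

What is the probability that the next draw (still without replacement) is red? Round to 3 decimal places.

0.611

Under each hypothesis, the probability of the observed sequence is: P(data | bowl A) = (4/7)(3/6) = 0.28571; P(data | bowl B) = (3/8)(5/7) = 0.26786; P(data | bowl C) = (5/6)(1/5) = 0.16667; P(data | bowl D) = (8/9)(1/8) = 0.11111; P(data | bowl E) = (5/10)(5/9) = 0.27778.
Weighting by the prior gives 1/5 · 0.28571 = 0.057143, 1/5 · 0.26786 = 0.053571, 1/5 · 0.16667 = 0.033333, 1/5 · 0.11111 = 0.022222, 1/5 · 0.27778 = 0.055556; these sum to 0.22183.
Dividing through by the total gives posterior P(bowl A | data) = 0.2576, P(bowl B | data) = 0.2415, P(bowl C | data) = 0.15027, P(bowl D | data) = 0.10018, P(bowl E | data) = 0.25045.
Averaging over the posterior, P(red next | data) = (3/5)(0.2576) + (1/3)(0.2415) + (1)(0.15027) + (1)(0.10018) + (1/2)(0.25045) = 0.61073.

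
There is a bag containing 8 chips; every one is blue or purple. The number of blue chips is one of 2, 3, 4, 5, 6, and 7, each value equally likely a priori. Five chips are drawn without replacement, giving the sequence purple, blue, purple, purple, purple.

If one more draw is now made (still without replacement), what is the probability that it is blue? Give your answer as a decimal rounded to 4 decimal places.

For each hypothesis, P(data | H) works out to: P(data | r = 2) = (6/8)(2/7)(5/6)(4/5)(3/4) = 3/28; P(data | r = 3) = (5/8)(3/7)(4/6)(3/5)(2/4) = 3/56; P(data | r = 4) = (4/8)(4/7)(3/6)(2/5)(1/4) = 1/70; P(data | r = 5) = (3/8)(5/7)(2/6)(1/5)(0/4) = 0; P(data | r = 6) = (2/8)(6/7)(1/6)(0/5) = 0; P(data | r = 7) = (1/8)(7/7)(0/6) = 0.
The prior-weighted likelihoods are 1/6 · 3/28 = 1/56, 1/6 · 3/56 = 1/112, 1/6 · 1/70 = 1/420, 1/6 · 0 = 0, 1/6 · 0 = 0, 1/6 · 0 = 0; summing to 7/240.
The posterior is then P(r = 2 | data) = 30/49, P(r = 3 | data) = 15/49, P(r = 4 | data) = 4/49, P(r = 5 | data) = 0, P(r = 6 | data) = 0, P(r = 7 | data) = 0.
Averaging over the posterior, P(blue next | data) = (1/3)(30/49) + (2/3)(15/49) + (1)(4/49) = 24/49.

0.4898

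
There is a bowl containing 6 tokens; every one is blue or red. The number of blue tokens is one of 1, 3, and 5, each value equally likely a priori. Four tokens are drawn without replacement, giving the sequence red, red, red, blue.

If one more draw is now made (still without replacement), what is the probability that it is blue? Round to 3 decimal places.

Compute the likelihood of the observed sequence for each case: P(data | r = 1) = (5/6)(4/5)(3/4)(1/3) = 1/6; P(data | r = 3) = (3/6)(2/5)(1/4)(3/3) = 1/20; P(data | r = 5) = (1/6)(0/5) = 0.
The prior-weighted likelihoods are 1/3 · 1/6 = 1/18, 1/3 · 1/20 = 1/60, 1/3 · 0 = 0; with total 13/180.
The posterior is then P(r = 1 | data) = 10/13, P(r = 3 | data) = 3/13, P(r = 5 | data) = 0.
Averaging over the posterior, P(blue next | data) = (0)(10/13) + (1)(3/13) = 3/13.

0.231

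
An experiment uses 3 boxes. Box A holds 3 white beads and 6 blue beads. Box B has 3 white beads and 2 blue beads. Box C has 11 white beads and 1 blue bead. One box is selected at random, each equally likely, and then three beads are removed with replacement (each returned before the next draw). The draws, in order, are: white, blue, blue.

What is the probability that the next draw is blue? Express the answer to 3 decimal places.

Compute the likelihood of the observed sequence for each case: P(data | box A) = (3/9)(6/9)(6/9) = 0.14815; P(data | box B) = (3/5)(2/5)(2/5) = 0.096; P(data | box C) = (11/12)(1/12)(1/12) = 0.0063657.
Multiplying each by its prior: 1/3 · 0.14815 = 0.049383, 1/3 · 0.096 = 0.032, 1/3 · 0.0063657 = 0.0021219; with total 0.083505.
Dividing through by the total gives posterior P(box A | data) = 0.59138, P(box B | data) = 0.38321, P(box C | data) = 0.025411.
So P(blue next | data) = Σ P(blue next | H) P(H | data) = (2/3)(0.59138) + (2/5)(0.38321) + (1/12)(0.025411) = 0.54965.

0.550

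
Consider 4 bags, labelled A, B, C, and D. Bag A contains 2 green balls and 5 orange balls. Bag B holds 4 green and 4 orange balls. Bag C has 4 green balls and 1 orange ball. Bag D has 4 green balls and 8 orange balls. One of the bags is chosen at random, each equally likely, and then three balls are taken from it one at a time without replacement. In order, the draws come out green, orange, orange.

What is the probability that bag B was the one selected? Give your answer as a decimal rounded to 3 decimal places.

0.284

For each hypothesis, P(data | H) works out to: P(data | bag A) = (2/7)(5/6)(4/5) = 4/21; P(data | bag B) = (4/8)(4/7)(3/6) = 1/7; P(data | bag C) = (4/5)(1/4)(0/3) = 0; P(data | bag D) = (4/12)(8/11)(7/10) = 28/165.
Weighting by the prior gives 1/4 · 4/21 = 1/21, 1/4 · 1/7 = 1/28, 1/4 · 0 = 0, 1/4 · 28/165 = 7/165; these sum to 83/660.
Therefore the posterior P(bag B | data) = (1/28) / (83/660) = 165/581.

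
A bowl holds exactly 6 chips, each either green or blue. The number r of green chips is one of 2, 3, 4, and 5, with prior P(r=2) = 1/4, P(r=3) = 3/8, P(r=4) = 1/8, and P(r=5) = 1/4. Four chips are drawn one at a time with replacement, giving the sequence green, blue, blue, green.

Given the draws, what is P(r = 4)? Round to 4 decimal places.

0.1320

Compute the likelihood of the observed sequence for each case: P(data | r = 2) = (2/6)(4/6)(4/6)(2/6) = 0.049383; P(data | r = 3) = (3/6)(3/6)(3/6)(3/6) = 0.0625; P(data | r = 4) = (4/6)(2/6)(2/6)(4/6) = 0.049383; P(data | r = 5) = (5/6)(1/6)(1/6)(5/6) = 0.01929.
Weighting by the prior gives 1/4 · 0.049383 = 0.012346, 3/8 · 0.0625 = 0.023438, 1/8 · 0.049383 = 0.0061728, 1/4 · 0.01929 = 0.0048225; with total 0.046779.
Hence P(r = 4 | data) = (0.0061728) / (0.046779) = 0.13196.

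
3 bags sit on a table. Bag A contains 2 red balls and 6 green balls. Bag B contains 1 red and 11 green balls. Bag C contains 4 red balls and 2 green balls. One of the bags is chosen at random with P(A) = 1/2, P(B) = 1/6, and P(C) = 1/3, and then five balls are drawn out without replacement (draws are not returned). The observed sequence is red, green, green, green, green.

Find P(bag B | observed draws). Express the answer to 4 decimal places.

Under each hypothesis, the probability of the observed sequence is: P(data | bag A) = (2/8)(6/7)(5/6)(4/5)(3/4) = 3/28; P(data | bag B) = (1/12)(11/11)(10/10)(9/9)(8/8) = 1/12; P(data | bag C) = (4/6)(2/5)(1/4)(0/3) = 0.
The prior-weighted likelihoods are 1/2 · 3/28 = 3/56, 1/6 · 1/12 = 1/72, 1/3 · 0 = 0; these sum to 17/252.
By Bayes' rule, P(bag B | data) = (1/72) / (17/252) = 7/34.

0.2059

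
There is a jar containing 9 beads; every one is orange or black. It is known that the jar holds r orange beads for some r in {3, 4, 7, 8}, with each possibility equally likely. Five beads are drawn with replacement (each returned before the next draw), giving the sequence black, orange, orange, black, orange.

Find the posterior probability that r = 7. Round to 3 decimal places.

For each hypothesis, P(data | H) works out to: P(data | r = 3) = (6/9)(3/9)(3/9)(6/9)(3/9) = 0.016461; P(data | r = 4) = (5/9)(4/9)(4/9)(5/9)(4/9) = 0.027096; P(data | r = 7) = (2/9)(7/9)(7/9)(2/9)(7/9) = 0.023235; P(data | r = 8) = (1/9)(8/9)(8/9)(1/9)(8/9) = 0.0086708.
The prior-weighted likelihoods are 1/4 · 0.016461 = 0.0041152, 1/4 · 0.027096 = 0.006774, 1/4 · 0.023235 = 0.0058087, 1/4 · 0.0086708 = 0.0021677; summing to 0.018866.
So P(r = 7 | data) = (0.0058087) / (0.018866) = 0.3079.

0.308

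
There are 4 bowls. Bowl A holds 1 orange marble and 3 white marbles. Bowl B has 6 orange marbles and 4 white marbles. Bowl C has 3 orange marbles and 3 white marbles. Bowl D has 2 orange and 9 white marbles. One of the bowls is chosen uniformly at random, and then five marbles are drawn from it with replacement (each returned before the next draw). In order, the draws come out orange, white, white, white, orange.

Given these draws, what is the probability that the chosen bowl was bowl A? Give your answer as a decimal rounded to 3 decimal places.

0.267

For each hypothesis, P(data | H) works out to: P(data | bowl A) = (1/4)(3/4)(3/4)(3/4)(1/4) = 0.026367; P(data | bowl B) = (6/10)(4/10)(4/10)(4/10)(6/10) = 0.02304; P(data | bowl C) = (3/6)(3/6)(3/6)(3/6)(3/6) = 0.03125; P(data | bowl D) = (2/11)(9/11)(9/11)(9/11)(2/11) = 0.018106.
Multiplying each by its prior: 1/4 · 0.026367 = 0.0065918, 1/4 · 0.02304 = 0.00576, 1/4 · 0.03125 = 0.0078125, 1/4 · 0.018106 = 0.0045265; summing to 0.024691.
Hence P(bowl A | data) = (0.0065918) / (0.024691) = 0.26697.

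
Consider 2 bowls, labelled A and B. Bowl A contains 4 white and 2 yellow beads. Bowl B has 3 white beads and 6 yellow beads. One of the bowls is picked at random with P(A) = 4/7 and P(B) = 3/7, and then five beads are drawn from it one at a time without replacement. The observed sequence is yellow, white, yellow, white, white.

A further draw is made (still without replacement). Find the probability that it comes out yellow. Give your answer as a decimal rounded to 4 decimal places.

0.1181

The likelihood of the observed sequence under each hypothesis: P(data | bowl A) = (2/6)(4/5)(1/4)(3/3)(2/2) = 0.066667; P(data | bowl B) = (6/9)(3/8)(5/7)(2/6)(1/5) = 0.011905.
Multiplying each by its prior: 4/7 · 0.066667 = 0.038095, 3/7 · 0.011905 = 0.005102; with total 0.043197.
Normalising, the posterior is P(bowl A | data) = 0.88189, P(bowl B | data) = 0.11811.
Averaging over the posterior, P(yellow next | data) = (0)(0.88189) + (1)(0.11811) = 0.11811.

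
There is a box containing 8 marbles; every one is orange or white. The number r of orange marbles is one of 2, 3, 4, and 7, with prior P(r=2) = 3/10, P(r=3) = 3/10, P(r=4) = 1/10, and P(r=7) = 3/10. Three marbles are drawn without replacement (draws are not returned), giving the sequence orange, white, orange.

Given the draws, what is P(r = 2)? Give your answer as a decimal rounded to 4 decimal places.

Compute the likelihood of the observed sequence for each case: P(data | r = 2) = (2/8)(6/7)(1/6) = 1/28; P(data | r = 3) = (3/8)(5/7)(2/6) = 5/56; P(data | r = 4) = (4/8)(4/7)(3/6) = 1/7; P(data | r = 7) = (7/8)(1/7)(6/6) = 1/8.
Multiplying each by its prior: 3/10 · 1/28 = 3/280, 3/10 · 5/56 = 3/112, 1/10 · 1/7 = 1/70, 3/10 · 1/8 = 3/80; with total 5/56.
By Bayes' rule, P(r = 2 | data) = (3/280) / (5/56) = 3/25.

0.1200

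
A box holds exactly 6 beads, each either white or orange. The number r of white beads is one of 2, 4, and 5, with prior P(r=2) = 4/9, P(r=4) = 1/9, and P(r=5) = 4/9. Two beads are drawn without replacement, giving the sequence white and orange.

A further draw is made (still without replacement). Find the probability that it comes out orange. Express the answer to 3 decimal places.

Under each hypothesis, the probability of the observed sequence is: P(data | r = 2) = (2/6)(4/5) = 4/15; P(data | r = 4) = (4/6)(2/5) = 4/15; P(data | r = 5) = (5/6)(1/5) = 1/6.
Weighting by the prior gives 4/9 · 4/15 = 16/135, 1/9 · 4/15 = 4/135, 4/9 · 1/6 = 2/27; summing to 2/9.
The posterior is then P(r = 2 | data) = 8/15, P(r = 4 | data) = 2/15, P(r = 5 | data) = 1/3.
So P(orange next | data) = Σ P(orange next | H) P(H | data) = (3/4)(8/15) + (1/4)(2/15) + (0)(1/3) = 13/30.

0.433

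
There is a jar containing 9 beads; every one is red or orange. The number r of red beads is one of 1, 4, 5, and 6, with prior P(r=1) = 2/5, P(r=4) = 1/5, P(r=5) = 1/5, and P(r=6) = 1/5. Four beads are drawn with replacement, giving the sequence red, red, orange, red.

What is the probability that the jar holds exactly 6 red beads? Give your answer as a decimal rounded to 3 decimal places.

Compute the likelihood of the observed sequence for each case: P(data | r = 1) = (1/9)(1/9)(8/9)(1/9) = 0.0012193; P(data | r = 4) = (4/9)(4/9)(5/9)(4/9) = 0.048773; P(data | r = 5) = (5/9)(5/9)(4/9)(5/9) = 0.076208; P(data | r = 6) = (6/9)(6/9)(3/9)(6/9) = 0.098765.
Weighting by the prior gives 2/5 · 0.0012193 = 0.00048773, 1/5 · 0.048773 = 0.0097546, 1/5 · 0.076208 = 0.015242, 1/5 · 0.098765 = 0.019753; with total 0.045237.
Hence P(r = 6 | data) = (0.019753) / (0.045237) = 0.43666.

0.437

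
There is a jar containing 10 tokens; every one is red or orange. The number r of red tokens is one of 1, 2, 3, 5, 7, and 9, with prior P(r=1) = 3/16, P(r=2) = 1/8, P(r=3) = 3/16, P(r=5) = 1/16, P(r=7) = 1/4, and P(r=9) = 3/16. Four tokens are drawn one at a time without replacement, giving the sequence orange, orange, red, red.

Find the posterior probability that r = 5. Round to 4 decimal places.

0.1675

The likelihood of the observed sequence under each hypothesis: P(data | r = 1) = (9/10)(8/9)(1/8)(0/7) = 0; P(data | r = 2) = (8/10)(7/9)(2/8)(1/7) = 0.022222; P(data | r = 3) = (7/10)(6/9)(3/8)(2/7) = 0.05; P(data | r = 5) = (5/10)(4/9)(5/8)(4/7) = 0.079365; P(data | r = 7) = (3/10)(2/9)(7/8)(6/7) = 0.05; P(data | r = 9) = (1/10)(0/9) = 0.
Weighting by the prior gives 3/16 · 0 = 0, 1/8 · 0.022222 = 0.0027778, 3/16 · 0.05 = 0.009375, 1/16 · 0.079365 = 0.0049603, 1/4 · 0.05 = 0.0125, 3/16 · 0 = 0; these sum to 0.029613.
Hence P(r = 5 | data) = (0.0049603) / (0.029613) = 0.1675.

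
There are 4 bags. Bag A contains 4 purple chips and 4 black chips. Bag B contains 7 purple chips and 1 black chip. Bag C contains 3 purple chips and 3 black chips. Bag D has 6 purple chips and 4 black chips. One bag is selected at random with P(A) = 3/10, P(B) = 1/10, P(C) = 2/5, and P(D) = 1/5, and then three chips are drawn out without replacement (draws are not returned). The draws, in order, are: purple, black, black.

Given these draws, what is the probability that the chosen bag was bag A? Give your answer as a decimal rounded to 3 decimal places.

Compute the likelihood of the observed sequence for each case: P(data | bag A) = (4/8)(4/7)(3/6) = 1/7; P(data | bag B) = (7/8)(1/7)(0/6) = 0; P(data | bag C) = (3/6)(3/5)(2/4) = 3/20; P(data | bag D) = (6/10)(4/9)(3/8) = 1/10.
The prior-weighted likelihoods are 3/10 · 1/7 = 3/70, 1/10 · 0 = 0, 2/5 · 3/20 = 3/50, 1/5 · 1/10 = 1/50; these sum to 43/350.
By Bayes' rule, P(bag A | data) = (3/70) / (43/350) = 15/43.

0.349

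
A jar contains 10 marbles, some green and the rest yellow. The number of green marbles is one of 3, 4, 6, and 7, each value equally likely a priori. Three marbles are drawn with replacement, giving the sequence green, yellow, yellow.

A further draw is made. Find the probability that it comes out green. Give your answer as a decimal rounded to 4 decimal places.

0.4520

Compute the likelihood of the observed sequence for each case: P(data | r = 3) = (3/10)(7/10)(7/10) = 0.147; P(data | r = 4) = (4/10)(6/10)(6/10) = 0.144; P(data | r = 6) = (6/10)(4/10)(4/10) = 0.096; P(data | r = 7) = (7/10)(3/10)(3/10) = 0.063.
Multiplying each by its prior: 1/4 · 0.147 = 0.03675, 1/4 · 0.144 = 0.036, 1/4 · 0.096 = 0.024, 1/4 · 0.063 = 0.01575; these sum to 0.1125.
The posterior is then P(r = 3 | data) = 0.32667, P(r = 4 | data) = 0.32, P(r = 6 | data) = 0.21333, P(r = 7 | data) = 0.14.
The predictive probability is P(green next | data) = (3/10)(0.32667) + (2/5)(0.32) + (3/5)(0.21333) + (7/10)(0.14) = 0.452.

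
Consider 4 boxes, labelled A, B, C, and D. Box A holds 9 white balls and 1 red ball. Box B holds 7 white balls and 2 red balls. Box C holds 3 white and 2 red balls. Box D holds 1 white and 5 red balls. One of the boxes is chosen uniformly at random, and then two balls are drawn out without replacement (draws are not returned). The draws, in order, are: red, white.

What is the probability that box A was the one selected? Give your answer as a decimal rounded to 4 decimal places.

0.1314

Compute the likelihood of the observed sequence for each case: P(data | box A) = (1/10)(9/9) = 1/10; P(data | box B) = (2/9)(7/8) = 7/36; P(data | box C) = (2/5)(3/4) = 3/10; P(data | box D) = (5/6)(1/5) = 1/6.
Multiplying each by its prior: 1/4 · 1/10 = 1/40, 1/4 · 7/36 = 7/144, 1/4 · 3/10 = 3/40, 1/4 · 1/6 = 1/24; these sum to 137/720.
Therefore the posterior P(box A | data) = (1/40) / (137/720) = 18/137.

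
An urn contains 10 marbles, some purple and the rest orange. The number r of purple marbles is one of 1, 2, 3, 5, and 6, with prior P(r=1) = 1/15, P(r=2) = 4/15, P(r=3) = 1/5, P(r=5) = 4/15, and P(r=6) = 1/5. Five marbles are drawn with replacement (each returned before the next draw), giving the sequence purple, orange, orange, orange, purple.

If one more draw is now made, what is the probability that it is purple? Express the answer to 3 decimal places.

Under each hypothesis, the probability of the observed sequence is: P(data | r = 1) = (1/10)(9/10)(9/10)(9/10)(1/10) = 0.00729; P(data | r = 2) = (2/10)(8/10)(8/10)(8/10)(2/10) = 0.02048; P(data | r = 3) = (3/10)(7/10)(7/10)(7/10)(3/10) = 0.03087; P(data | r = 5) = (5/10)(5/10)(5/10)(5/10)(5/10) = 0.03125; P(data | r = 6) = (6/10)(4/10)(4/10)(4/10)(6/10) = 0.02304.
Weighting by the prior gives 1/15 · 0.00729 = 0.000486, 4/15 · 0.02048 = 0.0054613, 1/5 · 0.03087 = 0.006174, 4/15 · 0.03125 = 0.0083333, 1/5 · 0.02304 = 0.004608; with total 0.025063.
Dividing through by the total gives posterior P(r = 1 | data) = 0.019391, P(r = 2 | data) = 0.21791, P(r = 3 | data) = 0.24634, P(r = 5 | data) = 0.3325, P(r = 6 | data) = 0.18386.
Averaging over the posterior, P(purple next | data) = (1/10)(0.019391) + (1/5)(0.21791) + (3/10)(0.24634) + (1/2)(0.3325) + (3/5)(0.18386) = 0.39599.

0.396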